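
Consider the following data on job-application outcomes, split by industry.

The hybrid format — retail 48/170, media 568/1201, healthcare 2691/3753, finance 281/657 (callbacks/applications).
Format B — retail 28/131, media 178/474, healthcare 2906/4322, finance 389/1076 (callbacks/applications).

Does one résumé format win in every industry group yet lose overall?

No

Retail: the hybrid format 48/170 = 28.2%, Format B 28/131 = 21.4% → the hybrid format
Media: the hybrid format 568/1201 = 47.3%, Format B 178/474 = 37.6% → the hybrid format
Healthcare: the hybrid format 2691/3753 = 71.7%, Format B 2906/4322 = 67.2% → the hybrid format
Finance: the hybrid format 281/657 = 42.8%, Format B 389/1076 = 36.2% → the hybrid format
Overall: the hybrid format 3588/5781 = 62.1%, Format B 3501/6003 = 58.3% → the hybrid format
The hybrid format wins overall and in every industry group — no reversal.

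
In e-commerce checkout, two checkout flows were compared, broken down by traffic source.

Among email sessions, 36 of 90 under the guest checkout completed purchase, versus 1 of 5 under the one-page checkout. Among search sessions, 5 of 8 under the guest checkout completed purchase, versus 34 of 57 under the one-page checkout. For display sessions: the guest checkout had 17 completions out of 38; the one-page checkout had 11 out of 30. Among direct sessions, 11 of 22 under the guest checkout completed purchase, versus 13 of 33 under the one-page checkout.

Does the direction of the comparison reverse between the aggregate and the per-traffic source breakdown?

Email: the guest checkout 36/90 = 40.0%, the one-page checkout 1/5 = 20.0% → the guest checkout
Search: the guest checkout 5/8 = 62.5%, the one-page checkout 34/57 = 59.6% → the guest checkout
Display: the guest checkout 17/38 = 44.7%, the one-page checkout 11/30 = 36.7% → the guest checkout
Direct: the guest checkout 11/22 = 50.0%, the one-page checkout 13/33 = 39.4% → the guest checkout
Overall: the guest checkout 69/158 = 43.7%, the one-page checkout 59/125 = 47.2% → the one-page checkout
The guest checkout wins each traffic group but the one-page checkout wins overall — the comparison reverses. The guest checkout's sessions skew toward email, which has a lower base rate.

Yes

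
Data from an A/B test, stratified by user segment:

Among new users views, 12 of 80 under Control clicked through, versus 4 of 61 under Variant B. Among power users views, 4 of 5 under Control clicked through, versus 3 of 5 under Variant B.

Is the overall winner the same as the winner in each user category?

Yes

New users: Control 12/80 = 15.0%, Variant B 4/61 = 6.6% → Control
Power users: Control 4/5 = 80.0%, Variant B 3/5 = 60.0% → Control
Overall: Control 16/85 = 18.8%, Variant B 7/66 = 10.6% → Control
Control wins overall and in every user group — no reversal.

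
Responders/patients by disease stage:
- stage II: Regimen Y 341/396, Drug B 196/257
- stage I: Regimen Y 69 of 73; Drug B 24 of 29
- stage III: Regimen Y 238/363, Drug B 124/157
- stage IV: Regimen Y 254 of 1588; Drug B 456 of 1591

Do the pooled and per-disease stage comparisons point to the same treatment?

No

Stage II: Regimen Y 341/396 = 86.1%, Drug B 196/257 = 76.3% → Regimen Y
Stage I: Regimen Y 69/73 = 94.5%, Drug B 24/29 = 82.8% → Regimen Y
Stage III: Regimen Y 238/363 = 65.6%, Drug B 124/157 = 79.0% → Drug B
Stage IV: Regimen Y 254/1588 = 16.0%, Drug B 456/1591 = 28.7% → Drug B
Overall: Regimen Y 902/2420 = 37.3%, Drug B 800/2034 = 39.3% → Drug B
Neither sweeps: Regimen Y wins 2 of 4 groups, Drug B wins 2. Drug B wins overall but not every group — no Simpson reversal.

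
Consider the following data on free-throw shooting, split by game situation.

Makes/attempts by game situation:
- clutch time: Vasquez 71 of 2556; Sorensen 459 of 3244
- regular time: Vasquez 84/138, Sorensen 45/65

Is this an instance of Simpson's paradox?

Clutch time: Vasquez 71/2556 = 2.8%, Sorensen 459/3244 = 14.1% → Sorensen
Regular time: Vasquez 84/138 = 60.9%, Sorensen 45/65 = 69.2% → Sorensen
Overall: Vasquez 155/2694 = 5.8%, Sorensen 504/3309 = 15.2% → Sorensen
Sorensen wins overall and in every game group — no reversal.

No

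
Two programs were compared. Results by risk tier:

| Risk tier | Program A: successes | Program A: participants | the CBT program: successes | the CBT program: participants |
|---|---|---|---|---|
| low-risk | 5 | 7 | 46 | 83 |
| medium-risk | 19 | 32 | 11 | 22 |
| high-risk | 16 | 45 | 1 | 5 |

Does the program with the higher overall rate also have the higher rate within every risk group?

Low-risk: Program A 5/7 = 71.4%, the CBT program 46/83 = 55.4% → Program A
Medium-risk: Program A 19/32 = 59.4%, the CBT program 11/22 = 50.0% → Program A
High-risk: Program A 16/45 = 35.6%, the CBT program 1/5 = 20.0% → Program A
Overall: Program A 40/84 = 47.6%, the CBT program 58/110 = 52.7% → the CBT program
Program A wins each risk group but the CBT program wins overall — the comparison reverses. Program A's participants skew toward high-risk, which has a lower base rate.

No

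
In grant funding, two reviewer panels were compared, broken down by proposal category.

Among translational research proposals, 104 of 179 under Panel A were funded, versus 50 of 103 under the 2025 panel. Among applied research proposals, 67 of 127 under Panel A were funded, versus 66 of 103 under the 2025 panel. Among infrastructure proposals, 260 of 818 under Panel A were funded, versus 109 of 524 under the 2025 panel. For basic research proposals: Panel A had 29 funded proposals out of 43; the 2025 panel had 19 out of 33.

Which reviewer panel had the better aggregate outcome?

Panel A

Translational research: Panel A 104/179 = 58.1%, the 2025 panel 50/103 = 48.5% → Panel A
Applied research: Panel A 67/127 = 52.8%, the 2025 panel 66/103 = 64.1% → the 2025 panel
Infrastructure: Panel A 260/818 = 31.8%, the 2025 panel 109/524 = 20.8% → Panel A
Basic research: Panel A 29/43 = 67.4%, the 2025 panel 19/33 = 57.6% → Panel A
Overall: Panel A 460/1167 = 39.4%, the 2025 panel 244/763 = 32.0% → Panel A
(Neither sweeps every proposal group, but Panel A has the higher pooled rate.)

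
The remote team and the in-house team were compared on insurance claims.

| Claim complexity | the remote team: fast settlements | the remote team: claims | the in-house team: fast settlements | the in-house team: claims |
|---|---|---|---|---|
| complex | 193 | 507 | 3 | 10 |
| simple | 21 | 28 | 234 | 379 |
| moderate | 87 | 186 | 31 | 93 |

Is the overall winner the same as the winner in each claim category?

Complex: the remote team 193/507 = 38.1%, the in-house team 3/10 = 30.0% → the remote team
Simple: the remote team 21/28 = 75.0%, the in-house team 234/379 = 61.7% → the remote team
Moderate: the remote team 87/186 = 46.8%, the in-house team 31/93 = 33.3% → the remote team
Overall: the remote team 301/721 = 41.7%, the in-house team 268/482 = 55.6% → the in-house team
The remote team wins each claim group but the in-house team wins overall — the comparison reverses. The remote team's claims skew toward complex, which has a lower base rate.

No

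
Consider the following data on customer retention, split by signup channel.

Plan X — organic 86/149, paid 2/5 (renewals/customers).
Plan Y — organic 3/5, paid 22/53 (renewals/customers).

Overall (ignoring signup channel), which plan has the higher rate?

Organic: Plan X 86/149 = 57.7%, Plan Y 3/5 = 60.0% → Plan Y
Paid: Plan X 2/5 = 40.0%, Plan Y 22/53 = 41.5% → Plan Y
Overall: Plan X 88/154 = 57.1%, Plan Y 25/58 = 43.1% → Plan X
(Plan Y wins every signup group but Plan X wins overall — Plan Y's customers skew toward the low-rate paid group.)

Plan X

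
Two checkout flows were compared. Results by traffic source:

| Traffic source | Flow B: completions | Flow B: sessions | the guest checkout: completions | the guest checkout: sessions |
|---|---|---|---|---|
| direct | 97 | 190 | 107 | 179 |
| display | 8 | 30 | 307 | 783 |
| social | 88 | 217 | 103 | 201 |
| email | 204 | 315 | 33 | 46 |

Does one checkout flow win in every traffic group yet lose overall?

Direct: Flow B 97/190 = 51.1%, the guest checkout 107/179 = 59.8% → the guest checkout
Display: Flow B 8/30 = 26.7%, the guest checkout 307/783 = 39.2% → the guest checkout
Social: Flow B 88/217 = 40.6%, the guest checkout 103/201 = 51.2% → the guest checkout
Email: Flow B 204/315 = 64.8%, the guest checkout 33/46 = 71.7% → the guest checkout
Overall: Flow B 397/752 = 52.8%, the guest checkout 550/1209 = 45.5% → Flow B
The guest checkout wins each traffic group but Flow B wins overall — the comparison reverses. The guest checkout's sessions skew toward display, which has a lower base rate.

Yes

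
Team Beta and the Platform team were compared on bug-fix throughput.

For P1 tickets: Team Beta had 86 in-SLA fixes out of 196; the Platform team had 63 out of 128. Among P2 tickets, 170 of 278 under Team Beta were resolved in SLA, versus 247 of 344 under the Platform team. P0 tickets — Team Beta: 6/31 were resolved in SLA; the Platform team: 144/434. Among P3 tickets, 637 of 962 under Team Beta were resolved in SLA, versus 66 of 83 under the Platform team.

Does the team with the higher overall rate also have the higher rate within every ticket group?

No

P1: Team Beta 86/196 = 43.9%, the Platform team 63/128 = 49.2% → the Platform team
P2: Team Beta 170/278 = 61.2%, the Platform team 247/344 = 71.8% → the Platform team
P0: Team Beta 6/31 = 19.4%, the Platform team 144/434 = 33.2% → the Platform team
P3: Team Beta 637/962 = 66.2%, the Platform team 66/83 = 79.5% → the Platform team
Overall: Team Beta 899/1467 = 61.3%, the Platform team 520/989 = 52.6% → Team Beta
The Platform team wins each ticket group but Team Beta wins overall — the comparison reverses. The Platform team's tickets skew toward P0, which has a lower base rate.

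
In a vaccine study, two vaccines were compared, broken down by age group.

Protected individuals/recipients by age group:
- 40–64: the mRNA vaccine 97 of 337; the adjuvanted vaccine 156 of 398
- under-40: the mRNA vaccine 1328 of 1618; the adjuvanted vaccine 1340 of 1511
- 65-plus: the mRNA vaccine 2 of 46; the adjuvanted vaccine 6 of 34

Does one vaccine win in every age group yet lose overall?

No

40–64: the mRNA vaccine 97/337 = 28.8%, the adjuvanted vaccine 156/398 = 39.2% → the adjuvanted vaccine
Under-40: the mRNA vaccine 1328/1618 = 82.1%, the adjuvanted vaccine 1340/1511 = 88.7% → the adjuvanted vaccine
65-plus: the mRNA vaccine 2/46 = 4.3%, the adjuvanted vaccine 6/34 = 17.6% → the adjuvanted vaccine
Overall: the mRNA vaccine 1427/2001 = 71.3%, the adjuvanted vaccine 1502/1943 = 77.3% → the adjuvanted vaccine
The adjuvanted vaccine wins overall and in every age group — no reversal.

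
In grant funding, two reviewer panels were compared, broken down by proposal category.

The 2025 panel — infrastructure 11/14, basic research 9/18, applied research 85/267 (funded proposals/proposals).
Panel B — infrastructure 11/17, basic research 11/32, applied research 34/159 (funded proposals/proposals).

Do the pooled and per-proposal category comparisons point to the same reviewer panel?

Infrastructure: the 2025 panel 11/14 = 78.6%, Panel B 11/17 = 64.7% → the 2025 panel
Basic research: the 2025 panel 9/18 = 50.0%, Panel B 11/32 = 34.4% → the 2025 panel
Applied research: the 2025 panel 85/267 = 31.8%, Panel B 34/159 = 21.4% → the 2025 panel
Overall: the 2025 panel 105/299 = 35.1%, Panel B 56/208 = 26.9% → the 2025 panel
The 2025 panel wins overall and in every proposal group — no reversal.

Yes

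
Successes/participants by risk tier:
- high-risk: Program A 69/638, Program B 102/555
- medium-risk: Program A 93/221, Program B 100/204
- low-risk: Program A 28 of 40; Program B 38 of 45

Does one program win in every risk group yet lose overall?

High-risk: Program A 69/638 = 10.8%, Program B 102/555 = 18.4% → Program B
Medium-risk: Program A 93/221 = 42.1%, Program B 100/204 = 49.0% → Program B
Low-risk: Program A 28/40 = 70.0%, Program B 38/45 = 84.4% → Program B
Overall: Program A 190/899 = 21.1%, Program B 240/804 = 29.9% → Program B
Program B wins overall and in every risk group — no reversal.

No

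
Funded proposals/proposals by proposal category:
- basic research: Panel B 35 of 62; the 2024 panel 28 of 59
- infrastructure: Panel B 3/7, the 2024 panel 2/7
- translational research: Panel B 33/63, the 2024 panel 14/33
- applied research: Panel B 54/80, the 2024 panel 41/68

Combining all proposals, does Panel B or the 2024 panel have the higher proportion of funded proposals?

Panel B

Basic research: Panel B 35/62 = 56.5%, the 2024 panel 28/59 = 47.5% → Panel B
Infrastructure: Panel B 3/7 = 42.9%, the 2024 panel 2/7 = 28.6% → Panel B
Translational research: Panel B 33/63 = 52.4%, the 2024 panel 14/33 = 42.4% → Panel B
Applied research: Panel B 54/80 = 67.5%, the 2024 panel 41/68 = 60.3% → Panel B
Overall: Panel B 125/212 = 59.0%, the 2024 panel 85/167 = 50.9% → Panel B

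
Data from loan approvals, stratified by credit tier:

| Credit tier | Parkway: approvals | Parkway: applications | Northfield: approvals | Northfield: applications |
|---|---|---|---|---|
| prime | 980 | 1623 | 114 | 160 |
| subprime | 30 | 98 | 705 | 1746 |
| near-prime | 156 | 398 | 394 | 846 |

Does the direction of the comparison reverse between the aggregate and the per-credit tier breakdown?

Yes

Prime: Parkway 980/1623 = 60.4%, Northfield 114/160 = 71.2% → Northfield
Subprime: Parkway 30/98 = 30.6%, Northfield 705/1746 = 40.4% → Northfield
Near-prime: Parkway 156/398 = 39.2%, Northfield 394/846 = 46.6% → Northfield
Overall: Parkway 1166/2119 = 55.0%, Northfield 1213/2752 = 44.1% → Parkway
Northfield wins each credit group but Parkway wins overall — the comparison reverses. Northfield's applications skew toward subprime, which has a lower base rate.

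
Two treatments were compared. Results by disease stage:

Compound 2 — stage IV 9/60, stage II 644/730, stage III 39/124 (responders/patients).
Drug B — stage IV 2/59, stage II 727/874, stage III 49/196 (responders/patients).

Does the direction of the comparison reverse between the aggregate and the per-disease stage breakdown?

Stage IV: Compound 2 9/60 = 15.0%, Drug B 2/59 = 3.4% → Compound 2
Stage II: Compound 2 644/730 = 88.2%, Drug B 727/874 = 83.2% → Compound 2
Stage III: Compound 2 39/124 = 31.5%, Drug B 49/196 = 25.0% → Compound 2
Overall: Compound 2 692/914 = 75.7%, Drug B 778/1129 = 68.9% → Compound 2
Compound 2 wins overall and in every disease group — no reversal.

No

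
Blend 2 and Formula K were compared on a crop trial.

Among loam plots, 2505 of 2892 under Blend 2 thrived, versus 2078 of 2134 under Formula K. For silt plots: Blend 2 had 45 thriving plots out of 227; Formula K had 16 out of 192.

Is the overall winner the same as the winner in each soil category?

Loam: Blend 2 2505/2892 = 86.6%, Formula K 2078/2134 = 97.4% → Formula K
Silt: Blend 2 45/227 = 19.8%, Formula K 16/192 = 8.3% → Blend 2
Overall: Blend 2 2550/3119 = 81.8%, Formula K 2094/2326 = 90.0% → Formula K
Neither sweeps: Blend 2 wins 1 of 2 groups, Formula K wins 1. Formula K wins overall but not every group — no Simpson reversal.

No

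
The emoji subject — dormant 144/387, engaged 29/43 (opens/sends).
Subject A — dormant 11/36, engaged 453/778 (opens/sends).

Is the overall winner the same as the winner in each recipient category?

Dormant: the emoji subject 144/387 = 37.2%, Subject A 11/36 = 30.6% → the emoji subject
Engaged: the emoji subject 29/43 = 67.4%, Subject A 453/778 = 58.2% → the emoji subject
Overall: the emoji subject 173/430 = 40.2%, Subject A 464/814 = 57.0% → Subject A
The emoji subject wins each recipient group but Subject A wins overall — the comparison reverses. The emoji subject's sends skew toward dormant, which has a lower base rate.

No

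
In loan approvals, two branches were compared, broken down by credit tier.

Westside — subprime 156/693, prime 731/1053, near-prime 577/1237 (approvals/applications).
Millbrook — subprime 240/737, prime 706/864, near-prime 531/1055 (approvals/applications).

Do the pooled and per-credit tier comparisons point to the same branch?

Yes

Subprime: Westside 156/693 = 22.5%, Millbrook 240/737 = 32.6% → Millbrook
Prime: Westside 731/1053 = 69.4%, Millbrook 706/864 = 81.7% → Millbrook
Near-prime: Westside 577/1237 = 46.6%, Millbrook 531/1055 = 50.3% → Millbrook
Overall: Westside 1464/2983 = 49.1%, Millbrook 1477/2656 = 55.6% → Millbrook
Millbrook wins overall and in every credit group — no reversal.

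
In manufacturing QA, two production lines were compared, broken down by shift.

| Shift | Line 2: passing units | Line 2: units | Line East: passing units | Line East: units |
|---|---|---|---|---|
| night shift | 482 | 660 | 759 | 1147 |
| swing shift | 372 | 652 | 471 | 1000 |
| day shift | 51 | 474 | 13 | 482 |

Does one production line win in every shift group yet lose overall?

No

Night shift: Line 2 482/660 = 73.0%, Line East 759/1147 = 66.2% → Line 2
Swing shift: Line 2 372/652 = 57.1%, Line East 471/1000 = 47.1% → Line 2
Day shift: Line 2 51/474 = 10.8%, Line East 13/482 = 2.7% → Line 2
Overall: Line 2 905/1786 = 50.7%, Line East 1243/2629 = 47.3% → Line 2
Line 2 wins overall and in every shift group — no reversal.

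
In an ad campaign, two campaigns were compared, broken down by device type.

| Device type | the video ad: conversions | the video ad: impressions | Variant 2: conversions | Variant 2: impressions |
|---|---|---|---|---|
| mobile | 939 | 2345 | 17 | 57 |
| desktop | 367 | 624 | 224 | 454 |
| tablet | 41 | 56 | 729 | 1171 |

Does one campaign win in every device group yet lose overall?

Mobile: the video ad 939/2345 = 40.0%, Variant 2 17/57 = 29.8% → the video ad
Desktop: the video ad 367/624 = 58.8%, Variant 2 224/454 = 49.3% → the video ad
Tablet: the video ad 41/56 = 73.2%, Variant 2 729/1171 = 62.3% → the video ad
Overall: the video ad 1347/3025 = 44.5%, Variant 2 970/1682 = 57.7% → Variant 2
The video ad wins each device group but Variant 2 wins overall — the comparison reverses. The video ad's impressions skew toward mobile, which has a lower base rate.

Yes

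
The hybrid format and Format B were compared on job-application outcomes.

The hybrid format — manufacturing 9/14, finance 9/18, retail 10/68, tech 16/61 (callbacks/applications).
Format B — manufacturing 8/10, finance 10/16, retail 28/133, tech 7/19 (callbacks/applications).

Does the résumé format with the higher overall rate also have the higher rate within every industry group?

Manufacturing: the hybrid format 9/14 = 64.3%, Format B 8/10 = 80.0% → Format B
Finance: the hybrid format 9/18 = 50.0%, Format B 10/16 = 62.5% → Format B
Retail: the hybrid format 10/68 = 14.7%, Format B 28/133 = 21.1% → Format B
Tech: the hybrid format 16/61 = 26.2%, Format B 7/19 = 36.8% → Format B
Overall: the hybrid format 44/161 = 27.3%, Format B 53/178 = 29.8% → Format B
Format B wins overall and in every industry group — no reversal.

Yes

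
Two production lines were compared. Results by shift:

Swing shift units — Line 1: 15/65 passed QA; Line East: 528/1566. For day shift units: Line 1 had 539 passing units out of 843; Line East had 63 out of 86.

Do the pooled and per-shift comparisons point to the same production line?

No

Swing shift: Line 1 15/65 = 23.1%, Line East 528/1566 = 33.7% → Line East
Day shift: Line 1 539/843 = 63.9%, Line East 63/86 = 73.3% → Line East
Overall: Line 1 554/908 = 61.0%, Line East 591/1652 = 35.8% → Line 1
Line East wins each shift group but Line 1 wins overall — the comparison reverses. Line East's units skew toward swing shift, which has a lower base rate.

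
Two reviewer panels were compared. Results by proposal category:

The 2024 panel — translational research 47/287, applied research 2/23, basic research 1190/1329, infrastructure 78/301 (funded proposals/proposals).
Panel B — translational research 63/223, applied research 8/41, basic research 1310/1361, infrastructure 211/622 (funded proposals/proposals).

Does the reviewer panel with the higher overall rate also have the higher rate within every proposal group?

Yes

Translational research: the 2024 panel 47/287 = 16.4%, Panel B 63/223 = 28.3% → Panel B
Applied research: the 2024 panel 2/23 = 8.7%, Panel B 8/41 = 19.5% → Panel B
Basic research: the 2024 panel 1190/1329 = 89.5%, Panel B 1310/1361 = 96.3% → Panel B
Infrastructure: the 2024 panel 78/301 = 25.9%, Panel B 211/622 = 33.9% → Panel B
Overall: the 2024 panel 1317/1940 = 67.9%, Panel B 1592/2247 = 70.9% → Panel B
Panel B wins overall and in every proposal group — no reversal.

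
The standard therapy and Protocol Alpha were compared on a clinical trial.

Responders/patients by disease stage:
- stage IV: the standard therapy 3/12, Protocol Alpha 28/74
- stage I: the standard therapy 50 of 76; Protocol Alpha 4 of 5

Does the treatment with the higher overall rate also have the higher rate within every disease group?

Stage IV: the standard therapy 3/12 = 25.0%, Protocol Alpha 28/74 = 37.8% → Protocol Alpha
Stage I: the standard therapy 50/76 = 65.8%, Protocol Alpha 4/5 = 80.0% → Protocol Alpha
Overall: the standard therapy 53/88 = 60.2%, Protocol Alpha 32/79 = 40.5% → the standard therapy
Protocol Alpha wins each disease group but the standard therapy wins overall — the comparison reverses. Protocol Alpha's patients skew toward stage IV, which has a lower base rate.

No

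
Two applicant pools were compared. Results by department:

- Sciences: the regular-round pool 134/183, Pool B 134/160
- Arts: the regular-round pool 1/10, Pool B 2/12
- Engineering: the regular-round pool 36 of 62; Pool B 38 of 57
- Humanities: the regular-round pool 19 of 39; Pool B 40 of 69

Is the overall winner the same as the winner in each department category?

Yes

Sciences: the regular-round pool 134/183 = 73.2%, Pool B 134/160 = 83.8% → Pool B
Arts: the regular-round pool 1/10 = 10.0%, Pool B 2/12 = 16.7% → Pool B
Engineering: the regular-round pool 36/62 = 58.1%, Pool B 38/57 = 66.7% → Pool B
Humanities: the regular-round pool 19/39 = 48.7%, Pool B 40/69 = 58.0% → Pool B
Overall: the regular-round pool 190/294 = 64.6%, Pool B 214/298 = 71.8% → Pool B
Pool B wins overall and in every department group — no reversal.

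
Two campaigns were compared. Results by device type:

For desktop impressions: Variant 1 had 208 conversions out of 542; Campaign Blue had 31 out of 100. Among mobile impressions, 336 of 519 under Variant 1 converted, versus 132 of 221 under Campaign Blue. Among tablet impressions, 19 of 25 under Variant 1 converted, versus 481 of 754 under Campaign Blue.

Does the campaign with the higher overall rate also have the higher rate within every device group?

No

Desktop: Variant 1 208/542 = 38.4%, Campaign Blue 31/100 = 31.0% → Variant 1
Mobile: Variant 1 336/519 = 64.7%, Campaign Blue 132/221 = 59.7% → Variant 1
Tablet: Variant 1 19/25 = 76.0%, Campaign Blue 481/754 = 63.8% → Variant 1
Overall: Variant 1 563/1086 = 51.8%, Campaign Blue 644/1075 = 59.9% → Campaign Blue
Variant 1 wins each device group but Campaign Blue wins overall — the comparison reverses. Variant 1's impressions skew toward desktop, which has a lower base rate.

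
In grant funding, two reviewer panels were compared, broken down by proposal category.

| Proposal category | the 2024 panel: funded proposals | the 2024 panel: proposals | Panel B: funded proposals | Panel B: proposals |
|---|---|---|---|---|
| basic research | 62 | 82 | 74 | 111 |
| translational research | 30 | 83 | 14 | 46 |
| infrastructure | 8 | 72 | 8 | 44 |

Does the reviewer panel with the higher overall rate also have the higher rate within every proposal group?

Basic research: the 2024 panel 62/82 = 75.6%, Panel B 74/111 = 66.7% → the 2024 panel
Translational research: the 2024 panel 30/83 = 36.1%, Panel B 14/46 = 30.4% → the 2024 panel
Infrastructure: the 2024 panel 8/72 = 11.1%, Panel B 8/44 = 18.2% → Panel B
Overall: the 2024 panel 100/237 = 42.2%, Panel B 96/201 = 47.8% → Panel B
Neither sweeps: the 2024 panel wins 2 of 3 groups, Panel B wins 1. Panel B wins overall but not every group — no Simpson reversal.

No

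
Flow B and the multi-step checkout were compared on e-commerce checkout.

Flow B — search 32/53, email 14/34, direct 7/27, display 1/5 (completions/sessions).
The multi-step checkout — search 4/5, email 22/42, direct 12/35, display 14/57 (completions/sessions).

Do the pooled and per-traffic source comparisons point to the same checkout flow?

Search: Flow B 32/53 = 60.4%, the multi-step checkout 4/5 = 80.0% → the multi-step checkout
Email: Flow B 14/34 = 41.2%, the multi-step checkout 22/42 = 52.4% → the multi-step checkout
Direct: Flow B 7/27 = 25.9%, the multi-step checkout 12/35 = 34.3% → the multi-step checkout
Display: Flow B 1/5 = 20.0%, the multi-step checkout 14/57 = 24.6% → the multi-step checkout
Overall: Flow B 54/119 = 45.4%, the multi-step checkout 52/139 = 37.4% → Flow B
The multi-step checkout wins each traffic group but Flow B wins overall — the comparison reverses. The multi-step checkout's sessions skew toward display, which has a lower base rate.

No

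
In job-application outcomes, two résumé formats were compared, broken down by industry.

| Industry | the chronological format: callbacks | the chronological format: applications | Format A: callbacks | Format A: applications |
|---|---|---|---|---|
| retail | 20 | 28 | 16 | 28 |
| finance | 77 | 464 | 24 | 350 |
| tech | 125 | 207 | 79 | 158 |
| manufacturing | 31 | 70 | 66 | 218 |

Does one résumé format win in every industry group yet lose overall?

Retail: the chronological format 20/28 = 71.4%, Format A 16/28 = 57.1% → the chronological format
Finance: the chronological format 77/464 = 16.6%, Format A 24/350 = 6.9% → the chronological format
Tech: the chronological format 125/207 = 60.4%, Format A 79/158 = 50.0% → the chronological format
Manufacturing: the chronological format 31/70 = 44.3%, Format A 66/218 = 30.3% → the chronological format
Overall: the chronological format 253/769 = 32.9%, Format A 185/754 = 24.5% → the chronological format
The chronological format wins overall and in every industry group — no reversal.

No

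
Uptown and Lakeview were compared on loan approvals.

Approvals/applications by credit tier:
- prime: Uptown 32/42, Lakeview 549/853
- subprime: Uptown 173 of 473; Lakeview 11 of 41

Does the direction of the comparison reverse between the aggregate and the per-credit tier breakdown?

Prime: Uptown 32/42 = 76.2%, Lakeview 549/853 = 64.4% → Uptown
Subprime: Uptown 173/473 = 36.6%, Lakeview 11/41 = 26.8% → Uptown
Overall: Uptown 205/515 = 39.8%, Lakeview 560/894 = 62.6% → Lakeview
Uptown wins each credit group but Lakeview wins overall — the comparison reverses. Uptown's applications skew toward subprime, which has a lower base rate.

Yes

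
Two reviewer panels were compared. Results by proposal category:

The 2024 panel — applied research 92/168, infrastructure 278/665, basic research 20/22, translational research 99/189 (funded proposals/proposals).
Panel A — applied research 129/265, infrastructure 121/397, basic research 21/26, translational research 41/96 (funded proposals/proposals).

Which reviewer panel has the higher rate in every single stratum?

Applied research: the 2024 panel 92/168 = 54.8%, Panel A 129/265 = 48.7% → the 2024 panel
Infrastructure: the 2024 panel 278/665 = 41.8%, Panel A 121/397 = 30.5% → the 2024 panel
Basic research: the 2024 panel 20/22 = 90.9%, Panel A 21/26 = 80.8% → the 2024 panel
Translational research: the 2024 panel 99/189 = 52.4%, Panel A 41/96 = 42.7% → the 2024 panel
The 2024 panel has the higher rate in all 4 groups.

the 2024 panel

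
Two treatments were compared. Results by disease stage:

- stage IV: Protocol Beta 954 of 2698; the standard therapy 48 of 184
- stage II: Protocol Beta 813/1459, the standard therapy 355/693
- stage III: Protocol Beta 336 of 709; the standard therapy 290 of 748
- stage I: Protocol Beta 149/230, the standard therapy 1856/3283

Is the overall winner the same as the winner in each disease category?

Stage IV: Protocol Beta 954/2698 = 35.4%, the standard therapy 48/184 = 26.1% → Protocol Beta
Stage II: Protocol Beta 813/1459 = 55.7%, the standard therapy 355/693 = 51.2% → Protocol Beta
Stage III: Protocol Beta 336/709 = 47.4%, the standard therapy 290/748 = 38.8% → Protocol Beta
Stage I: Protocol Beta 149/230 = 64.8%, the standard therapy 1856/3283 = 56.5% → Protocol Beta
Overall: Protocol Beta 2252/5096 = 44.2%, the standard therapy 2549/4908 = 51.9% → the standard therapy
Protocol Beta wins each disease group but the standard therapy wins overall — the comparison reverses. Protocol Beta's patients skew toward stage IV, which has a lower base rate.

No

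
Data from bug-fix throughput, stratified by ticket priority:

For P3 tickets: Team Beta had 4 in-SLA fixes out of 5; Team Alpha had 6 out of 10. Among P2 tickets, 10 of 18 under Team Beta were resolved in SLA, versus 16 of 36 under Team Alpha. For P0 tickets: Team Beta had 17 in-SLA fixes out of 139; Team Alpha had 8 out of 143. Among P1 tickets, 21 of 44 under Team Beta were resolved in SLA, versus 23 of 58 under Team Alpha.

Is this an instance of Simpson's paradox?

P3: Team Beta 4/5 = 80.0%, Team Alpha 6/10 = 60.0% → Team Beta
P2: Team Beta 10/18 = 55.6%, Team Alpha 16/36 = 44.4% → Team Beta
P0: Team Beta 17/139 = 12.2%, Team Alpha 8/143 = 5.6% → Team Beta
P1: Team Beta 21/44 = 47.7%, Team Alpha 23/58 = 39.7% → Team Beta
Overall: Team Beta 52/206 = 25.2%, Team Alpha 53/247 = 21.5% → Team Beta
Team Beta wins overall and in every ticket group — no reversal.

No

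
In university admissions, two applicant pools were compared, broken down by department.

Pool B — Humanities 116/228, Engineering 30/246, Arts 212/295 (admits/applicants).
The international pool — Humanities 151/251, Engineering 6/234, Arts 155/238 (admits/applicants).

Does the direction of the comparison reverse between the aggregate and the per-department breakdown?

No

Humanities: Pool B 116/228 = 50.9%, the international pool 151/251 = 60.2% → the international pool
Engineering: Pool B 30/246 = 12.2%, the international pool 6/234 = 2.6% → Pool B
Arts: Pool B 212/295 = 71.9%, the international pool 155/238 = 65.1% → Pool B
Overall: Pool B 358/769 = 46.6%, the international pool 312/723 = 43.2% → Pool B
Neither sweeps: Pool B wins 2 of 3 groups, the international pool wins 1. Pool B wins overall but not every group — no Simpson reversal.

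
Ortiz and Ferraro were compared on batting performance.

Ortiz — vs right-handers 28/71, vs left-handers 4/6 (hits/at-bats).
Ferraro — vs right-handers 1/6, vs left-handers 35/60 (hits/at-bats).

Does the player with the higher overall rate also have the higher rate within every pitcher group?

No

Vs right-handers: Ortiz 28/71 = 39.4%, Ferraro 1/6 = 16.7% → Ortiz
Vs left-handers: Ortiz 4/6 = 66.7%, Ferraro 35/60 = 58.3% → Ortiz
Overall: Ortiz 32/77 = 41.6%, Ferraro 36/66 = 54.5% → Ferraro
Ortiz wins each pitcher group but Ferraro wins overall — the comparison reverses. Ortiz's at-bats skew toward vs right-handers, which has a lower base rate.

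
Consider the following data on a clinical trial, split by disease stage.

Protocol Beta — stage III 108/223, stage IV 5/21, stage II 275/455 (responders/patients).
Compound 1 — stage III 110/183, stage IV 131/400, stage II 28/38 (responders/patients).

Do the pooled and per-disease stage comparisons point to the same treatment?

No

Stage III: Protocol Beta 108/223 = 48.4%, Compound 1 110/183 = 60.1% → Compound 1
Stage IV: Protocol Beta 5/21 = 23.8%, Compound 1 131/400 = 32.8% → Compound 1
Stage II: Protocol Beta 275/455 = 60.4%, Compound 1 28/38 = 73.7% → Compound 1
Overall: Protocol Beta 388/699 = 55.5%, Compound 1 269/621 = 43.3% → Protocol Beta
Compound 1 wins each disease group but Protocol Beta wins overall — the comparison reverses. Compound 1's patients skew toward stage IV, which has a lower base rate.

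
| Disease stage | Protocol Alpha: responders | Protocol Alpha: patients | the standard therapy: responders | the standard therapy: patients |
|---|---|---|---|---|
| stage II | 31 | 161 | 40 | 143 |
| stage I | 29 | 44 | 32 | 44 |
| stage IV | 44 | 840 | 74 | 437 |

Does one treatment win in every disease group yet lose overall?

Stage II: Protocol Alpha 31/161 = 19.3%, the standard therapy 40/143 = 28.0% → the standard therapy
Stage I: Protocol Alpha 29/44 = 65.9%, the standard therapy 32/44 = 72.7% → the standard therapy
Stage IV: Protocol Alpha 44/840 = 5.2%, the standard therapy 74/437 = 16.9% → the standard therapy
Overall: Protocol Alpha 104/1045 = 10.0%, the standard therapy 146/624 = 23.4% → the standard therapy
The standard therapy wins overall and in every disease group — no reversal.

No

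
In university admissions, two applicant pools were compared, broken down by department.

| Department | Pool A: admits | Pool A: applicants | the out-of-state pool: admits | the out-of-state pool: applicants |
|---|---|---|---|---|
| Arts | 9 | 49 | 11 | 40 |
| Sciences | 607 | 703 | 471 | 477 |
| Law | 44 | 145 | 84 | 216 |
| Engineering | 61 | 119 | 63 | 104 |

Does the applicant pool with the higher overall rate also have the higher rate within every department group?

Yes

Arts: Pool A 9/49 = 18.4%, the out-of-state pool 11/40 = 27.5% → the out-of-state pool
Sciences: Pool A 607/703 = 86.3%, the out-of-state pool 471/477 = 98.7% → the out-of-state pool
Law: Pool A 44/145 = 30.3%, the out-of-state pool 84/216 = 38.9% → the out-of-state pool
Engineering: Pool A 61/119 = 51.3%, the out-of-state pool 63/104 = 60.6% → the out-of-state pool
Overall: Pool A 721/1016 = 71.0%, the out-of-state pool 629/837 = 75.1% → the out-of-state pool
The out-of-state pool wins overall and in every department group — no reversal.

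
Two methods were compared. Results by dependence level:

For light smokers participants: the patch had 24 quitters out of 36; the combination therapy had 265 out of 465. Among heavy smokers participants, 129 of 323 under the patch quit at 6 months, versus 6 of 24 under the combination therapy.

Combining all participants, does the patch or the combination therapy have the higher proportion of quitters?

Light smokers: the patch 24/36 = 66.7%, the combination therapy 265/465 = 57.0% → the patch
Heavy smokers: the patch 129/323 = 39.9%, the combination therapy 6/24 = 25.0% → the patch
Overall: the patch 153/359 = 42.6%, the combination therapy 271/489 = 55.4% → the combination therapy
(The patch wins every dependence group but the combination therapy wins overall — the patch's participants skew toward the low-rate heavy smokers group.)

the combination therapy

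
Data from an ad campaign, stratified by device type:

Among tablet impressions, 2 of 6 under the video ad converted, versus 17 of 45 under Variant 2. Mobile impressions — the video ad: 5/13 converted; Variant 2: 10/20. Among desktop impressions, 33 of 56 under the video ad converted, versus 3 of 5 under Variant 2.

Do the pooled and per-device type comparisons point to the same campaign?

Tablet: the video ad 2/6 = 33.3%, Variant 2 17/45 = 37.8% → Variant 2
Mobile: the video ad 5/13 = 38.5%, Variant 2 10/20 = 50.0% → Variant 2
Desktop: the video ad 33/56 = 58.9%, Variant 2 3/5 = 60.0% → Variant 2
Overall: the video ad 40/75 = 53.3%, Variant 2 30/70 = 42.9% → the video ad
Variant 2 wins each device group but the video ad wins overall — the comparison reverses. Variant 2's impressions skew toward tablet, which has a lower base rate.

No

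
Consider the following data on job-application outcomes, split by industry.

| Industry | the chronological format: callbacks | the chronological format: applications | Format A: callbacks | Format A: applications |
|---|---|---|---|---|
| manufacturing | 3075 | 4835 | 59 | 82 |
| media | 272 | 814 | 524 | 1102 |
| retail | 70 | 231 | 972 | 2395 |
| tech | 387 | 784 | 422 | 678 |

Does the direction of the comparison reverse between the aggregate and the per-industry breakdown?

Manufacturing: the chronological format 3075/4835 = 63.6%, Format A 59/82 = 72.0% → Format A
Media: the chronological format 272/814 = 33.4%, Format A 524/1102 = 47.5% → Format A
Retail: the chronological format 70/231 = 30.3%, Format A 972/2395 = 40.6% → Format A
Tech: the chronological format 387/784 = 49.4%, Format A 422/678 = 62.2% → Format A
Overall: the chronological format 3804/6664 = 57.1%, Format A 1977/4257 = 46.4% → the chronological format
Format A wins each industry group but the chronological format wins overall — the comparison reverses. Format A's applications skew toward retail, which has a lower base rate.

Yes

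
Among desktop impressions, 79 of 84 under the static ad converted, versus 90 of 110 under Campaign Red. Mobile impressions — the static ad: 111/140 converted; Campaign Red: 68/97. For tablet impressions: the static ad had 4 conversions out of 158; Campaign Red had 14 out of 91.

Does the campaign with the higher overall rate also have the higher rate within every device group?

Desktop: the static ad 79/84 = 94.0%, Campaign Red 90/110 = 81.8% → the static ad
Mobile: the static ad 111/140 = 79.3%, Campaign Red 68/97 = 70.1% → the static ad
Tablet: the static ad 4/158 = 2.5%, Campaign Red 14/91 = 15.4% → Campaign Red
Overall: the static ad 194/382 = 50.8%, Campaign Red 172/298 = 57.7% → Campaign Red
Neither sweeps: the static ad wins 2 of 3 groups, Campaign Red wins 1. Campaign Red wins overall but not every group — no Simpson reversal.

No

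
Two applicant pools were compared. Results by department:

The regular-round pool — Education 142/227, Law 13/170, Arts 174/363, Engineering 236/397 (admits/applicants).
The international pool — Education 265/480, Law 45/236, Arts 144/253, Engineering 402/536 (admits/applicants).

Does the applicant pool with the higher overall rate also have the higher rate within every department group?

Education: the regular-round pool 142/227 = 62.6%, the international pool 265/480 = 55.2% → the regular-round pool
Law: the regular-round pool 13/170 = 7.6%, the international pool 45/236 = 19.1% → the international pool
Arts: the regular-round pool 174/363 = 47.9%, the international pool 144/253 = 56.9% → the international pool
Engineering: the regular-round pool 236/397 = 59.4%, the international pool 402/536 = 75.0% → the international pool
Overall: the regular-round pool 565/1157 = 48.8%, the international pool 856/1505 = 56.9% → the international pool
Neither sweeps: the regular-round pool wins 1 of 4 groups, the international pool wins 3. The international pool wins overall but not every group — no Simpson reversal.

No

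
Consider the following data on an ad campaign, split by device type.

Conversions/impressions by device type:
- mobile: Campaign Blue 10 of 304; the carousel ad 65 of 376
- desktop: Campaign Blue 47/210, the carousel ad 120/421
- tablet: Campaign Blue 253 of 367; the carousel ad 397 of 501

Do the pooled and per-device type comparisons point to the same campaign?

Mobile: Campaign Blue 10/304 = 3.3%, the carousel ad 65/376 = 17.3% → the carousel ad
Desktop: Campaign Blue 47/210 = 22.4%, the carousel ad 120/421 = 28.5% → the carousel ad
Tablet: Campaign Blue 253/367 = 68.9%, the carousel ad 397/501 = 79.2% → the carousel ad
Overall: Campaign Blue 310/881 = 35.2%, the carousel ad 582/1298 = 44.8% → the carousel ad
The carousel ad wins overall and in every device group — no reversal.

Yes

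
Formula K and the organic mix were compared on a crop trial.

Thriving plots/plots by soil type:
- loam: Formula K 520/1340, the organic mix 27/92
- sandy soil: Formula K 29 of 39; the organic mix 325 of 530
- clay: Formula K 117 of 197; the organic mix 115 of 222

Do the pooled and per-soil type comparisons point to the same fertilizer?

No

Loam: Formula K 520/1340 = 38.8%, the organic mix 27/92 = 29.3% → Formula K
Sandy soil: Formula K 29/39 = 74.4%, the organic mix 325/530 = 61.3% → Formula K
Clay: Formula K 117/197 = 59.4%, the organic mix 115/222 = 51.8% → Formula K
Overall: Formula K 666/1576 = 42.3%, the organic mix 467/844 = 55.3% → the organic mix
Formula K wins each soil group but the organic mix wins overall — the comparison reverses. Formula K's plots skew toward loam, which has a lower base rate.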